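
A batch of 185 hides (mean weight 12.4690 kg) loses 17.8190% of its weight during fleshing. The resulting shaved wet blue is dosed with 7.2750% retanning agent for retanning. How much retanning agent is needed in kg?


Total_raw = N * avg_wt = 185 * 12.4690 = 2306.7650 kg
Substrate = Total_raw * (1 - loss/100) = 2306.7650 * (1 - 17.8190/100) = 1895.7225 kg
Retan = Substrate * pct / 100 = 1895.7225 * 7.2750 / 100 = 137.9138 kg


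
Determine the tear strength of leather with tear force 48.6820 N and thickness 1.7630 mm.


Formula: Tear strength = force / thickness
Substituting: Tear strength = 48.6820 / 1.7630
Result: 27.6132 N/mm


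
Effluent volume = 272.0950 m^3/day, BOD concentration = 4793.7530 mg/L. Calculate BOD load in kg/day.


Formula: BOD_load = volume * conc / 1000
Substituting: BOD_load = 272.0950 * 4793.7530 / 1000
Result: 1304.3562 kg/day


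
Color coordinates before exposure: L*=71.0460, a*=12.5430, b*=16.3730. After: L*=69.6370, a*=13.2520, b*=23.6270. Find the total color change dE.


dL = -1.4090, da = 0.7090, db = 7.2540
dE = sqrt((-1.4090)^2 + 0.7090^2 + 7.2540^2) = 7.4235


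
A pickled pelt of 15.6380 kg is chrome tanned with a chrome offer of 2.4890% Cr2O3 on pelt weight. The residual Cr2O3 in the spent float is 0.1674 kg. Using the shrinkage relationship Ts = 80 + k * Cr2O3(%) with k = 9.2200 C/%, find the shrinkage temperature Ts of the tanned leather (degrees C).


Offered = pelt * offer_pct / 100 = 15.6380 * 2.4890 / 100 = 0.3892 kg
Uptake = offered - residual = 0.3892 - 0.1674 = 0.2218 kg
Cr2O3% on pelt = uptake / pelt * 100 = 0.2218 / 15.6380 * 100 = 1.4185 %
Ts = 80 + k * Cr2O3% = 80 + 9.2200 * 1.4185 = 93.0789 C


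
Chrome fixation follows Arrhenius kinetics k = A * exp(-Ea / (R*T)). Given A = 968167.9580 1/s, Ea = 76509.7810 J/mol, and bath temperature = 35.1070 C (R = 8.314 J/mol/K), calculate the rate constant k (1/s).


T_K = T_C + 273.15 = 35.1070 + 273.15 = 308.2570 K
exponent = -Ea / (R * T_K) = -76509.7810 / (8.314 * 308.2570) = -29.8534
k = A * exp(exponent) = 968167.9580 * exp(-29.8534) = 1.0490e-07 1/s


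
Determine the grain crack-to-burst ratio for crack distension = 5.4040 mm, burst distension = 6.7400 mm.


Formula: Ratio = crack / burst
Substituting: Ratio = 5.4040 / 6.7400
Result: 0.8018


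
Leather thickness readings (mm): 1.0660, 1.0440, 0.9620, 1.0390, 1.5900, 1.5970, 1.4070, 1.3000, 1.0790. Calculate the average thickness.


Formula: Average = sum / n
Substituting: Average = 11.0840 / 9
Result: 1.2316 mm


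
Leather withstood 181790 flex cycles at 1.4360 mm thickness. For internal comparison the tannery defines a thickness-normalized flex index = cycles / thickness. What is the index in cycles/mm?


Formula: Index = cycles / thickness
Substituting: Index = 181790 / 1.4360
Result: 126594.7075 cycles/mm


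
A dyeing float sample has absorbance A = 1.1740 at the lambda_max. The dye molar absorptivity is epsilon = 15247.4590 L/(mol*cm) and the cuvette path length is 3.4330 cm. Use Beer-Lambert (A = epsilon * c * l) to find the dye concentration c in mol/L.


Formula: c = A / (epsilon * l)
Substituting: c = 1.1740 / (15247.4590 * 3.4330)
Result: 2.2428e-05 mol/L


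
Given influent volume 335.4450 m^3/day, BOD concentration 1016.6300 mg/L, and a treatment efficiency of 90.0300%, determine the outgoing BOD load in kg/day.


Load_in = volume * conc / 1000 = 335.4450 * 1016.6300 / 1000 = 341.0235 kg/day
Removed = Load_in * eff / 100 = 341.0235 * 90.0300 / 100 = 307.0234 kg/day
Load_out = Load_in - Removed = 341.0235 - 307.0234 = 34.0000 kg/day


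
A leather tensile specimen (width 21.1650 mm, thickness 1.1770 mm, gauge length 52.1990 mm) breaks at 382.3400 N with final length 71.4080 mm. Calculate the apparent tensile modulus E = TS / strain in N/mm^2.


TS = F / (w * t) = 382.3400 / (21.1650 * 1.1770) = 15.3481 N/mm^2
strain = (Lf - L0) / L0 = (71.4080 - 52.1990) / 52.1990 = 0.3680
E = TS / strain = 15.3481 / 0.3680 = 41.7073 N/mm^2


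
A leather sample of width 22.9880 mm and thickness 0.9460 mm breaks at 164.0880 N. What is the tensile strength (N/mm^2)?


Formula: TS = force / (width * thickness)
Substituting: TS = 164.0880 / (22.9880 * 0.9460)
Result: 7.5454 N/mm^2


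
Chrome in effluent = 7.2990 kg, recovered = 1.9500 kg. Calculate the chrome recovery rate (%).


Formula: Recovery = recovered / input * 100
Substituting: Recovery = 1.9500 / 7.2990 * 100
Result: 26.7160 %


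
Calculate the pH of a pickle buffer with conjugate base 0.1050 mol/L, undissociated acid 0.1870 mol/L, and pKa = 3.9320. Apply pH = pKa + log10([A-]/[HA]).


ratio = [A-] / [HA] = 0.1050 / 0.1870 = 0.5615
log10(ratio) = -0.2507
pH = pKa + log10(ratio) = 3.9320 - 0.2507 = 3.6813


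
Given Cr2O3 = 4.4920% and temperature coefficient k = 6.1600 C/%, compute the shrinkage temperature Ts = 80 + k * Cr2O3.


Formula: Ts = 80 + k * Cr2O3
Substituting: Ts = 80 + 6.1600 * 4.4920
Result: 107.6707 C


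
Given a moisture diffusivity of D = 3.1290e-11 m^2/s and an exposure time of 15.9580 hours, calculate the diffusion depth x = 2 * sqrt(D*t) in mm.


t = 15.9580 hr * 3600 = 57448.8000 s
D * t = 3.1290e-11 * 57448.8000 = 1.7976e-06
x = 2 * sqrt(D*t) = 2 * sqrt(1.7976e-06) = 0.00268147 m = 2.6815 mm


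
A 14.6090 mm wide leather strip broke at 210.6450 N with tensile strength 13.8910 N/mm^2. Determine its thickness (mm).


Formula: t = F / (TS * w)
Substituting: t = 210.6450 / (13.8910 * 14.6090)
Result: 1.0380 mm


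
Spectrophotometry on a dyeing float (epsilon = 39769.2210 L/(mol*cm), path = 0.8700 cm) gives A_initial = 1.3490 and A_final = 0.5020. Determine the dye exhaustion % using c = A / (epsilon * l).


c_initial = A_i / (epsilon * l) = 1.3490 / (39769.2210 * 0.8700) = 3.8989e-05 mol/L
c_final = A_f / (epsilon * l) = 0.5020 / (39769.2210 * 0.8700) = 1.4509e-05 mol/L
Exhaustion = (c_initial - c_final) / c_initial * 100 = (3.8989e-05 - 1.4509e-05) / 3.8989e-05 * 100 = 62.7872 %


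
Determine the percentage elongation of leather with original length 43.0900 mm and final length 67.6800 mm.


Formula: Elongation = (Lf - L0) / L0 * 100
Substituting: Elongation = (67.6800 - 43.0900) / 43.0900 * 100
Result: 57.0666 %


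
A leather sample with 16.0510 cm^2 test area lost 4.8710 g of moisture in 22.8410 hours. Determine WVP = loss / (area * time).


Formula: WVP = loss / (area * time)
Substituting: WVP = 4.8710 / (16.0510 * 22.8410)
Result: 0.0132862 g/(cm^2*hr)


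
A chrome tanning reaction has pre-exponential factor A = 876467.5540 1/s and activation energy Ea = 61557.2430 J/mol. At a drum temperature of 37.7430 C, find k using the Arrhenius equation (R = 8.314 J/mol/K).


T_K = T_C + 273.15 = 37.7430 + 273.15 = 310.8930 K
exponent = -Ea / (R * T_K) = -61557.2430 / (8.314 * 310.8930) = -23.8154
k = A * exp(exponent) = 876467.5540 * exp(-23.8154) = 3.9795e-05 1/s


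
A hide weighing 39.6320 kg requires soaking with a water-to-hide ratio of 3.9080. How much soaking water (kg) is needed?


Formula: Water = hide_weight * ratio
Substituting: Water = 39.6320 * 3.9080
Result: 154.8819 kg


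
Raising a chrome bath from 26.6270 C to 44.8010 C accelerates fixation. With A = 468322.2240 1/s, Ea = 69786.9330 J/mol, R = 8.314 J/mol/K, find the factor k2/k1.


T1 = 26.6270 + 273.15 = 299.7770 K; T2 = 44.8010 + 273.15 = 317.9510 K
k1 = A * exp(-Ea/(R*T1)) = 468322.2240 * exp(-69786.9330/(8.314*299.7770)) = 3.2365e-07 1/s
k2 = A * exp(-Ea/(R*T2)) = 468322.2240 * exp(-69786.9330/(8.314*317.9510)) = 1.6039e-06 1/s
k2/k1 = 1.6039e-06 / 3.2365e-07 = 4.9555


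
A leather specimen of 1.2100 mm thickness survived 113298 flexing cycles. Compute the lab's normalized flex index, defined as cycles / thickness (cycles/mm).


Formula: Index = cycles / thickness
Substituting: Index = 113298 / 1.2100
Result: 93634.7107 cycles/mm


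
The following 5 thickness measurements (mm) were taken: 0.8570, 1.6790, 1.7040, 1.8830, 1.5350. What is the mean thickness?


Formula: Average = sum / n
Substituting: Average = 7.6580 / 5
Result: 1.5316 mm


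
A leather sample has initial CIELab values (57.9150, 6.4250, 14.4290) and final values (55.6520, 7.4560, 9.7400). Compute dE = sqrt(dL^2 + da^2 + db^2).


dL = -2.2630, da = 1.0310, db = -4.6890
dE = sqrt((-2.2630)^2 + 1.0310^2 + (-4.6890)^2) = 5.3076


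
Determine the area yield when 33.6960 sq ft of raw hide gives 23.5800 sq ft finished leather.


Formula: Yield = finished / raw * 100
Substituting: Yield = 23.5800 / 33.6960 * 100
Result: 69.9786 %


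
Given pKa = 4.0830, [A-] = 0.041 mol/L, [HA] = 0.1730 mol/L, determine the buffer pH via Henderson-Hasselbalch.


ratio = [A-] / [HA] = 0.041 / 0.1730 = 0.2370
log10(ratio) = -0.6253
pH = pKa + log10(ratio) = 4.0830 - 0.6253 = 3.4577


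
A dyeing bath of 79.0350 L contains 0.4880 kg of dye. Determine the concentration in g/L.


Formula: Conc = dye_mass(kg) / volume(L) * 1000
Substituting: Conc = 0.4880 / 79.0350 * 1000
Result: 6.1745 g/L


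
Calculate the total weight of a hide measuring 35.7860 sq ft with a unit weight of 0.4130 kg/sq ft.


Formula: Weight = area * weight_per_sqft
Substituting: Weight = 35.7860 * 0.4130
Result: 14.7796 kg


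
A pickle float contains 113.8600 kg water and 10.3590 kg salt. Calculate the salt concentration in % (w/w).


Formula: Conc = salt / (water + salt) * 100
Substituting: Conc = 10.3590 / (113.8600 + 10.3590) * 100
Result: 8.3393 %


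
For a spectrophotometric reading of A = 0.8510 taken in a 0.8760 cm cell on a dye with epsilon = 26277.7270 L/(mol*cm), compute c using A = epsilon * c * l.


Formula: c = A / (epsilon * l)
Substituting: c = 0.8510 / (26277.7270 * 0.8760)
Result: 3.6969e-05 mol/L


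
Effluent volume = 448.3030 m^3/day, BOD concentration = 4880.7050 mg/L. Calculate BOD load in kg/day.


Formula: BOD_load = volume * conc / 1000
Substituting: BOD_load = 448.3030 * 4880.7050 / 1000
Result: 2188.0347 kg/day


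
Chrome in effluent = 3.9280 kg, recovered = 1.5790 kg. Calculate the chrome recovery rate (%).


Formula: Recovery = recovered / input * 100
Substituting: Recovery = 1.5790 / 3.9280 * 100
Result: 40.1986 %


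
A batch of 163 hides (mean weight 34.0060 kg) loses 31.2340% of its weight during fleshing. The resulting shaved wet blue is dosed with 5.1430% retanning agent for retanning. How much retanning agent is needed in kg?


Total_raw = N * avg_wt = 163 * 34.0060 = 5542.9780 kg
Substrate = Total_raw * (1 - loss/100) = 5542.9780 * (1 - 31.2340/100) = 3811.6843 kg
Retan = Substrate * pct / 100 = 3811.6843 * 5.1430 / 100 = 196.0349 kg


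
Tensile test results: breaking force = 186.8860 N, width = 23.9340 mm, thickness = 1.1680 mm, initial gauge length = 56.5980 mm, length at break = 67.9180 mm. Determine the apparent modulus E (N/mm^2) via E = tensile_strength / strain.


TS = F / (w * t) = 186.8860 / (23.9340 * 1.1680) = 6.6853 N/mm^2
strain = (Lf - L0) / L0 = (67.9180 - 56.5980) / 56.5980 = 0.2000
E = TS / strain = 6.6853 / 0.2000 = 33.4251 N/mm^2


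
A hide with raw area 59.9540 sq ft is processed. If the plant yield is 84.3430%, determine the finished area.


Formula: finished = raw * yield / 100
Substituting: finished = 59.9540 * 84.3430 / 100
Result: 50.5670 sq ft


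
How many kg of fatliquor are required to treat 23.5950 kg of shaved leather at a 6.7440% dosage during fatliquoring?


Formula: Fat = substrate * pct / 100
Substituting: Fat = 23.5950 * 6.7440 / 100
Result: 1.5912 kg


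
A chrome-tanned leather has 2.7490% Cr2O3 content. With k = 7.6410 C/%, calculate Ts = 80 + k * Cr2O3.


Formula: Ts = 80 + k * Cr2O3
Substituting: Ts = 80 + 7.6410 * 2.7490
Result: 101.0051 C


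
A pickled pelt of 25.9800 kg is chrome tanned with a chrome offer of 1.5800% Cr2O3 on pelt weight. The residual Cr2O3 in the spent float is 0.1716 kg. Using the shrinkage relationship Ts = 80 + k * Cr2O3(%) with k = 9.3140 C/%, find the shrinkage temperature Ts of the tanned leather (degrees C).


Offered = pelt * offer_pct / 100 = 25.9800 * 1.5800 / 100 = 0.4105 kg
Uptake = offered - residual = 0.4105 - 0.1716 = 0.2389 kg
Cr2O3% on pelt = uptake / pelt * 100 = 0.2389 / 25.9800 * 100 = 0.9195 %
Ts = 80 + k * Cr2O3% = 80 + 9.3140 * 0.9195 = 88.5641 C


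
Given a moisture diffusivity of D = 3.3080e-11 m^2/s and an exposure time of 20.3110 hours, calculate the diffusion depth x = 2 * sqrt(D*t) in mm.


t = 20.3110 hr * 3600 = 73119.6000 s
D * t = 3.3080e-11 * 73119.6000 = 2.4188e-06
x = 2 * sqrt(D*t) = 2 * sqrt(2.4188e-06) = 0.0031105 m = 3.1105 mm


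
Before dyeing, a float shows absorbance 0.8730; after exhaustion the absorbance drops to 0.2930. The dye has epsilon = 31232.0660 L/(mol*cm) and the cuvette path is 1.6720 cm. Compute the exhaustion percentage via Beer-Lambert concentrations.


c_initial = A_i / (epsilon * l) = 0.8730 / (31232.0660 * 1.6720) = 1.6718e-05 mol/L
c_final = A_f / (epsilon * l) = 0.2930 / (31232.0660 * 1.6720) = 5.6109e-06 mol/L
Exhaustion = (c_initial - c_final) / c_initial * 100 = (1.6718e-05 - 5.6109e-06) / 1.6718e-05 * 100 = 66.4376 %


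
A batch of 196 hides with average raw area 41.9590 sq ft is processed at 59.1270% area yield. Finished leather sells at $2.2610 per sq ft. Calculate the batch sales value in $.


Raw_total = N * avg_area = 196 * 41.9590 = 8223.9640 sq ft
Finished = Raw_total * yield / 100 = 8223.9640 * 59.1270 / 100 = 4862.5832 sq ft
Value = Finished * price = 4862.5832 * 2.2610 = 10994.3006 $


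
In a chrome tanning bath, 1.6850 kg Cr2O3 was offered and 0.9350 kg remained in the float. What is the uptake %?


Formula: Uptake = (offered - residual) / offered * 100
Substituting: Uptake = (1.6850 - 0.9350) / 1.6850 * 100
Result: 44.5104 %


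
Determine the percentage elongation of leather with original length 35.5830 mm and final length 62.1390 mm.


Formula: Elongation = (Lf - L0) / L0 * 100
Substituting: Elongation = (62.1390 - 35.5830) / 35.5830 * 100
Result: 74.6311 %


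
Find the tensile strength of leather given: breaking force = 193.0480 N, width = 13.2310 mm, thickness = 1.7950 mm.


Formula: TS = force / (width * thickness)
Substituting: TS = 193.0480 / (13.2310 * 1.7950)
Result: 8.1285 N/mm^2


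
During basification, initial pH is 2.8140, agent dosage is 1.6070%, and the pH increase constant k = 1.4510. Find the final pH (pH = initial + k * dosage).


Formula: pH_final = pH_initial + k * base_pct
Substituting: pH_final = 2.8140 + 1.4510 * 1.6070
Result: 5.1458


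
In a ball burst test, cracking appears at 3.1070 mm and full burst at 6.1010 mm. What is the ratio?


Formula: Ratio = crack / burst
Substituting: Ratio = 3.1070 / 6.1010
Result: 0.5093


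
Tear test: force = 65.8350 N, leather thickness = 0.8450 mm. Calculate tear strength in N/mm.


Formula: Tear strength = force / thickness
Substituting: Tear strength = 65.8350 / 0.8450
Result: 77.9112 N/mm


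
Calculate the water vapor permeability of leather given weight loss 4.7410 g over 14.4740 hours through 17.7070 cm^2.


Formula: WVP = loss / (area * time)
Substituting: WVP = 4.7410 / (17.7070 * 14.4740)
Result: 0.0184985 g/(cm^2*hr)


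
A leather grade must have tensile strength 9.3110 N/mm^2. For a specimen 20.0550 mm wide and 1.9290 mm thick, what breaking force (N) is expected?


Formula: F = TS * w * t
Substituting: F = 9.3110 * 20.0550 * 1.9290
Result: 360.2062 N


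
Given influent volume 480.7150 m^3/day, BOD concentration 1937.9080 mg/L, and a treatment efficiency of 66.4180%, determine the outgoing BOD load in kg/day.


Load_in = volume * conc / 1000 = 480.7150 * 1937.9080 / 1000 = 931.5814 kg/day
Removed = Load_in * eff / 100 = 931.5814 * 66.4180 / 100 = 618.7378 kg/day
Load_out = Load_in - Removed = 931.5814 - 618.7378 = 312.8437 kg/day


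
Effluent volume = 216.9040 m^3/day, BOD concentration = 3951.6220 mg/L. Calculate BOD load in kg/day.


Formula: BOD_load = volume * conc / 1000
Substituting: BOD_load = 216.9040 * 3951.6220 / 1000
Result: 857.1226 kg/day


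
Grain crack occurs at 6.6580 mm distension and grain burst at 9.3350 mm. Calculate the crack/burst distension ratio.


Formula: Ratio = crack / burst
Substituting: Ratio = 6.6580 / 9.3350
Result: 0.7132


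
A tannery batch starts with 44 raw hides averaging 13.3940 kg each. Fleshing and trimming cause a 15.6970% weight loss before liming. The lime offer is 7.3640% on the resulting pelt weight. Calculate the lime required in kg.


Total_raw = N * avg_wt = 44 * 13.3940 = 589.3360 kg
Substrate = Total_raw * (1 - loss/100) = 589.3360 * (1 - 15.6970/100) = 496.8279 kg
Lime = Substrate * pct / 100 = 496.8279 * 7.3640 / 100 = 36.5864 kg


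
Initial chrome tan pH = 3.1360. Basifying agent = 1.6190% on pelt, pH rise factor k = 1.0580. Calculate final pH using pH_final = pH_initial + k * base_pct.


Formula: pH_final = pH_initial + k * base_pct
Substituting: pH_final = 3.1360 + 1.0580 * 1.6190
Result: 4.8489


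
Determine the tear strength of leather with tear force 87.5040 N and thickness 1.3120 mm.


Formula: Tear strength = force / thickness
Substituting: Tear strength = 87.5040 / 1.3120
Result: 66.6951 N/mm


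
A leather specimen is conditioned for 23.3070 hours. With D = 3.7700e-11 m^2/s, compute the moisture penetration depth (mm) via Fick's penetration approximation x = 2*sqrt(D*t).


t = 23.3070 hr * 3600 = 83905.2000 s
D * t = 3.7700e-11 * 83905.2000 = 3.1632e-06
x = 2 * sqrt(D*t) = 2 * sqrt(3.1632e-06) = 0.00355709 m = 3.5571 mm


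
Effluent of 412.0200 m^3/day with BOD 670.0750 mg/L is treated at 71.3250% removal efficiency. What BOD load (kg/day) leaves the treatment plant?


Load_in = volume * conc / 1000 = 412.0200 * 670.0750 / 1000 = 276.0843 kg/day
Removed = Load_in * eff / 100 = 276.0843 * 71.3250 / 100 = 196.9171 kg/day
Load_out = Load_in - Removed = 276.0843 - 196.9171 = 79.1672 kg/day


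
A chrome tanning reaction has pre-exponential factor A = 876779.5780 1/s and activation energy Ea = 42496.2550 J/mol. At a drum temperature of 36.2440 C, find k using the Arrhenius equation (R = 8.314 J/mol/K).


T_K = T_C + 273.15 = 36.2440 + 273.15 = 309.3940 K
exponent = -Ea / (R * T_K) = -42496.2550 / (8.314 * 309.3940) = -16.5207
k = A * exp(exponent) = 876779.5780 * exp(-16.5207) = 0.0586187 1/s


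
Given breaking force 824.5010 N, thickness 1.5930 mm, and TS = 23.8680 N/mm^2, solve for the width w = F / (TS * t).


Formula: w = F / (TS * t)
Substituting: w = 824.5010 / (23.8680 * 1.5930)
Result: 21.6850 mm


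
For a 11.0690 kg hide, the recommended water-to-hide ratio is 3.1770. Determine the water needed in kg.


Formula: Water = hide_weight * ratio
Substituting: Water = 11.0690 * 3.1770
Result: 35.1662 kg


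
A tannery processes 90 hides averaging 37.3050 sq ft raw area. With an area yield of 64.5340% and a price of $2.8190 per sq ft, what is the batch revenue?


Raw_total = N * avg_area = 90 * 37.3050 = 3357.4500 sq ft
Finished = Raw_total * yield / 100 = 3357.4500 * 64.5340 / 100 = 2166.6968 sq ft
Value = Finished * price = 2166.6968 * 2.8190 = 6107.9182 $


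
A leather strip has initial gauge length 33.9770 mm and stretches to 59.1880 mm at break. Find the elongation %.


Formula: Elongation = (Lf - L0) / L0 * 100
Substituting: Elongation = (59.1880 - 33.9770) / 33.9770 * 100
Result: 74.2002 %


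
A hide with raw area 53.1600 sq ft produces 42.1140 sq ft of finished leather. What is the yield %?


Formula: Yield = finished / raw * 100
Substituting: Yield = 42.1140 / 53.1600 * 100
Result: 79.2212 %


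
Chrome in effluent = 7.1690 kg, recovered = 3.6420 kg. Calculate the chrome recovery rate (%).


Formula: Recovery = recovered / input * 100
Substituting: Recovery = 3.6420 / 7.1690 * 100
Result: 50.8021 %


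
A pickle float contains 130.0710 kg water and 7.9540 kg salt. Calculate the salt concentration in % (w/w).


Formula: Conc = salt / (water + salt) * 100
Substituting: Conc = 7.9540 / (130.0710 + 7.9540) * 100
Result: 5.7627 %


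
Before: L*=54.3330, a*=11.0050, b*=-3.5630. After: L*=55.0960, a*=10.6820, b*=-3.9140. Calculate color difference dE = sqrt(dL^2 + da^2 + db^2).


dL = 0.7630, da = -0.3230, db = -0.3510
dE = sqrt(0.7630^2 + (-0.3230)^2 + (-0.3510)^2) = 0.8998


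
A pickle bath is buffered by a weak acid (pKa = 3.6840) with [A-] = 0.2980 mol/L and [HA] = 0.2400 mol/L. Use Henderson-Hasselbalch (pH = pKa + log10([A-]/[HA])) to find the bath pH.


ratio = [A-] / [HA] = 0.2980 / 0.2400 = 1.2417
log10(ratio) = 0.094005
pH = pKa + log10(ratio) = 3.6840 + 0.094005 = 3.7780


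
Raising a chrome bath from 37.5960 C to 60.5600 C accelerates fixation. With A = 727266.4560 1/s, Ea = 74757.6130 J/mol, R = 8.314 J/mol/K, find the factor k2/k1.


T1 = 37.5960 + 273.15 = 310.7460 K; T2 = 60.5600 + 273.15 = 333.7100 K
k1 = A * exp(-Ea/(R*T1)) = 727266.4560 * exp(-74757.6130/(8.314*310.7460)) = 1.9720e-07 1/s
k2 = A * exp(-Ea/(R*T2)) = 727266.4560 * exp(-74757.6130/(8.314*333.7100)) = 1.4444e-06 1/s
k2/k1 = 1.4444e-06 / 1.9720e-07 = 7.3244


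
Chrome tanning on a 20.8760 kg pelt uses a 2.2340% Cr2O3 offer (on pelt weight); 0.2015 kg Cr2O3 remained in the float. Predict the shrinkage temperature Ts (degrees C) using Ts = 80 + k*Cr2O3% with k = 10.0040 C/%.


Offered = pelt * offer_pct / 100 = 20.8760 * 2.2340 / 100 = 0.4664 kg
Uptake = offered - residual = 0.4664 - 0.2015 = 0.2649 kg
Cr2O3% on pelt = uptake / pelt * 100 = 0.2649 / 20.8760 * 100 = 1.2688 %
Ts = 80 + k * Cr2O3% = 80 + 10.0040 * 1.2688 = 92.6928 C


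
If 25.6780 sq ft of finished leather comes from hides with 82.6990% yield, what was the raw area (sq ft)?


Formula: raw = finished * 100 / yield
Substituting: raw = 25.6780 * 100 / 82.6990
Result: 31.0500 sq ft


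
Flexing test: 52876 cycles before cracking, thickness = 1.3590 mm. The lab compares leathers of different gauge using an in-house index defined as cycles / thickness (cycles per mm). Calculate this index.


Formula: Index = cycles / thickness
Substituting: Index = 52876 / 1.3590
Result: 38908.0206 cycles/mm


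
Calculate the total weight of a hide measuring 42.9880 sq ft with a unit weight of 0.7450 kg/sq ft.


Formula: Weight = area * weight_per_sqft
Substituting: Weight = 42.9880 * 0.7450
Result: 32.0261 kg


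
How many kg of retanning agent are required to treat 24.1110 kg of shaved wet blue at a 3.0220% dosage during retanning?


Formula: Retan = substrate * pct / 100
Substituting: Retan = 24.1110 * 3.0220 / 100
Result: 0.7286 kg


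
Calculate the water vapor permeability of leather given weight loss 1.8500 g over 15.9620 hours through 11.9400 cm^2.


Formula: WVP = loss / (area * time)
Substituting: WVP = 1.8500 / (11.9400 * 15.9620)
Result: 0.00970689 g/(cm^2*hr)


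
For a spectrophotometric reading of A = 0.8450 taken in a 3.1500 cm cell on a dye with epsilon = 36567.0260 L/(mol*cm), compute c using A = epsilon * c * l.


Formula: c = A / (epsilon * l)
Substituting: c = 0.8450 / (36567.0260 * 3.1500)
Result: 7.3360e-06 mol/L


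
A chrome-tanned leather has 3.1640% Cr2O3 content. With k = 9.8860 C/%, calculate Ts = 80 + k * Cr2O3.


Formula: Ts = 80 + k * Cr2O3
Substituting: Ts = 80 + 9.8860 * 3.1640
Result: 111.2793 C


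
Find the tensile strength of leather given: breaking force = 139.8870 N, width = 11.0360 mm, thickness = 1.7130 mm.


Formula: TS = force / (width * thickness)
Substituting: TS = 139.8870 / (11.0360 * 1.7130)
Result: 7.3996 N/mm^2


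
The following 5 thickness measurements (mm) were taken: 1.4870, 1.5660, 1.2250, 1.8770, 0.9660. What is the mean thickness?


Formula: Average = sum / n
Substituting: Average = 7.1210 / 5
Result: 1.4242 mm


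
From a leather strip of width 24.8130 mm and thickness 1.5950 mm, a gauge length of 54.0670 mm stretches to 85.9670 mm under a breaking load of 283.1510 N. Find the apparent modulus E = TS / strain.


TS = F / (w * t) = 283.1510 / (24.8130 * 1.5950) = 7.1545 N/mm^2
strain = (Lf - L0) / L0 = (85.9670 - 54.0670) / 54.0670 = 0.5900
E = TS / strain = 7.1545 / 0.5900 = 12.1261 N/mm^2


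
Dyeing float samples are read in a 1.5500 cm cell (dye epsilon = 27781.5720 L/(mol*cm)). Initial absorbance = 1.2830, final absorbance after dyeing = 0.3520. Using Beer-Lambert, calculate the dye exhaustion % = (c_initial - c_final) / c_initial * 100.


c_initial = A_i / (epsilon * l) = 1.2830 / (27781.5720 * 1.5500) = 2.9795e-05 mol/L
c_final = A_f / (epsilon * l) = 0.3520 / (27781.5720 * 1.5500) = 8.1744e-06 mol/L
Exhaustion = (c_initial - c_final) / c_initial * 100 = (2.9795e-05 - 8.1744e-06) / 2.9795e-05 * 100 = 72.5643 %


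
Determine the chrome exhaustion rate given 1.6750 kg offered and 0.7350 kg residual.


Formula: Uptake = (offered - residual) / offered * 100
Substituting: Uptake = (1.6750 - 0.7350) / 1.6750 * 100
Result: 56.1194 %


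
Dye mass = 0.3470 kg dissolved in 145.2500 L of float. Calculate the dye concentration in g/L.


Formula: Conc = dye_mass(kg) / volume(L) * 1000
Substituting: Conc = 0.3470 / 145.2500 * 1000
Result: 2.3890 g/L


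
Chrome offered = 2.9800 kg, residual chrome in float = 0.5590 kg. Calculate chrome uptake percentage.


Formula: Uptake = (offered - residual) / offered * 100
Substituting: Uptake = (2.9800 - 0.5590) / 2.9800 * 100
Result: 81.2416 %


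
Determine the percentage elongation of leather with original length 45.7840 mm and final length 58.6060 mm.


Formula: Elongation = (Lf - L0) / L0 * 100
Substituting: Elongation = (58.6060 - 45.7840) / 45.7840 * 100
Result: 28.0054 %


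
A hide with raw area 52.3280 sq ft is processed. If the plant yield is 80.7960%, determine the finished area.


Formula: finished = raw * yield / 100
Substituting: finished = 52.3280 * 80.7960 / 100
Result: 42.2789 sq ft


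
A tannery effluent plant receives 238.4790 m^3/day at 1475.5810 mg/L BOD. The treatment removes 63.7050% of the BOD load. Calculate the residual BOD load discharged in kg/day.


Load_in = volume * conc / 1000 = 238.4790 * 1475.5810 / 1000 = 351.8951 kg/day
Removed = Load_in * eff / 100 = 351.8951 * 63.7050 / 100 = 224.1748 kg/day
Load_out = Load_in - Removed = 351.8951 - 224.1748 = 127.7203 kg/day


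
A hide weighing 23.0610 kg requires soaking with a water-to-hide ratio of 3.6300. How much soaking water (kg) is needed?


Formula: Water = hide_weight * ratio
Substituting: Water = 23.0610 * 3.6300
Result: 83.7114 kg


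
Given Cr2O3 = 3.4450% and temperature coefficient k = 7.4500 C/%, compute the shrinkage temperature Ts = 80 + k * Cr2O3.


Formula: Ts = 80 + k * Cr2O3
Substituting: Ts = 80 + 7.4500 * 3.4450
Result: 105.6653 C


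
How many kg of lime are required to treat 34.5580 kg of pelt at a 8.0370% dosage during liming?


Formula: Lime = substrate * pct / 100
Substituting: Lime = 34.5580 * 8.0370 / 100
Result: 2.7774 kg


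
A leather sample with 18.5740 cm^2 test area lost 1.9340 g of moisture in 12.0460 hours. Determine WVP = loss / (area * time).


Formula: WVP = loss / (area * time)
Substituting: WVP = 1.9340 / (18.5740 * 12.0460)
Result: 0.00864387 g/(cm^2*hr)


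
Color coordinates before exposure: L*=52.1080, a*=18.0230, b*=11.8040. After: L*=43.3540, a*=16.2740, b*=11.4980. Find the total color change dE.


dL = -8.7540, da = -1.7490, db = -0.3060
dE = sqrt((-8.7540)^2 + (-1.7490)^2 + (-0.3060)^2) = 8.9323


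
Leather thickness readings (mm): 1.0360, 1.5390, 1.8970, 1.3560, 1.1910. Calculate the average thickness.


Formula: Average = sum / n
Substituting: Average = 7.0190 / 5
Result: 1.4038 mm


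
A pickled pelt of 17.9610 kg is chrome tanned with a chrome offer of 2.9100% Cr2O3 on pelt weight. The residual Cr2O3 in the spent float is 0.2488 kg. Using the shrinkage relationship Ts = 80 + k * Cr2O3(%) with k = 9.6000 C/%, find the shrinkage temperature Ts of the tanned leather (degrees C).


Offered = pelt * offer_pct / 100 = 17.9610 * 2.9100 / 100 = 0.5227 kg
Uptake = offered - residual = 0.5227 - 0.2488 = 0.2739 kg
Cr2O3% on pelt = uptake / pelt * 100 = 0.2739 / 17.9610 * 100 = 1.5248 %
Ts = 80 + k * Cr2O3% = 80 + 9.6000 * 1.5248 = 94.6379 C


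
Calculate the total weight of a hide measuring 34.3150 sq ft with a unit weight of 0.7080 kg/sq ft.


Formula: Weight = area * weight_per_sqft
Substituting: Weight = 34.3150 * 0.7080
Result: 24.2950 kg


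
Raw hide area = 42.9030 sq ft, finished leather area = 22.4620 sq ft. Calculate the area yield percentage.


Formula: Yield = finished / raw * 100
Substituting: Yield = 22.4620 / 42.9030 * 100
Result: 52.3553 %


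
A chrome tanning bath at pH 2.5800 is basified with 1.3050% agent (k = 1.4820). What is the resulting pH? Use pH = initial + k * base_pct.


Formula: pH_final = pH_initial + k * base_pct
Substituting: pH_final = 2.5800 + 1.4820 * 1.3050
Result: 4.5140


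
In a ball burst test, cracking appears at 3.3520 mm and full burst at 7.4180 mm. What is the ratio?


Formula: Ratio = crack / burst
Substituting: Ratio = 3.3520 / 7.4180
Result: 0.4519


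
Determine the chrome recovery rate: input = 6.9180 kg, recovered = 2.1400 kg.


Formula: Recovery = recovered / input * 100
Substituting: Recovery = 2.1400 / 6.9180 * 100
Result: 30.9338 %


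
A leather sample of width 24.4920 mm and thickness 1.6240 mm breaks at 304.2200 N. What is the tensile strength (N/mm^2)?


Formula: TS = force / (width * thickness)
Substituting: TS = 304.2200 / (24.4920 * 1.6240)
Result: 7.6485 N/mm^2


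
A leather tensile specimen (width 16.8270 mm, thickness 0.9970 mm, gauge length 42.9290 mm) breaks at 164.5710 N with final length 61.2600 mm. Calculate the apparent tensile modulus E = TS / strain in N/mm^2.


TS = F / (w * t) = 164.5710 / (16.8270 * 0.9970) = 9.8096 N/mm^2
strain = (Lf - L0) / L0 = (61.2600 - 42.9290) / 42.9290 = 0.4270
E = TS / strain = 9.8096 / 0.4270 = 22.9729 N/mm^2


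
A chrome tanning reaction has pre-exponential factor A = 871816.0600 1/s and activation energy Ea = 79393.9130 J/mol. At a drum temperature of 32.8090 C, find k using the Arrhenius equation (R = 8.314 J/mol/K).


T_K = T_C + 273.15 = 32.8090 + 273.15 = 305.9590 K
exponent = -Ea / (R * T_K) = -79393.9130 / (8.314 * 305.9590) = -31.2115
k = A * exp(exponent) = 871816.0600 * exp(-31.2115) = 2.4292e-08 1/s


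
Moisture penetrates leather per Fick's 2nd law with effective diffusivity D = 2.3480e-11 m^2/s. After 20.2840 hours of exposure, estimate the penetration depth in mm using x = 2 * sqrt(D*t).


t = 20.2840 hr * 3600 = 73022.4000 s
D * t = 2.3480e-11 * 73022.4000 = 1.7146e-06
x = 2 * sqrt(D*t) = 2 * sqrt(1.7146e-06) = 0.00261883 m = 2.6188 mm


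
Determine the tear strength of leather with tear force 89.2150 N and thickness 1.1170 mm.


Formula: Tear strength = force / thickness
Substituting: Tear strength = 89.2150 / 1.1170
Result: 79.8702 N/mm


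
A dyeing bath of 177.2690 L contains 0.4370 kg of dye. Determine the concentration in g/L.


Formula: Conc = dye_mass(kg) / volume(L) * 1000
Substituting: Conc = 0.4370 / 177.2690 * 1000
Result: 2.4652 g/L


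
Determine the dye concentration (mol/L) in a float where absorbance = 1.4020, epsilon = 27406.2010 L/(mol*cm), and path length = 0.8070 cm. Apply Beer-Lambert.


Formula: c = A / (epsilon * l)
Substituting: c = 1.4020 / (27406.2010 * 0.8070)
Result: 6.3391e-05 mol/L


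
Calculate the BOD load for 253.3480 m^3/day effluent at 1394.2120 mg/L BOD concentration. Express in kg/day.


Formula: BOD_load = volume * conc / 1000
Substituting: BOD_load = 253.3480 * 1394.2120 / 1000
Result: 353.2208 kg/day


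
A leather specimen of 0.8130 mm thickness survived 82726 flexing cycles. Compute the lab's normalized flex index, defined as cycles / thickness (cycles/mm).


Formula: Index = cycles / thickness
Substituting: Index = 82726 / 0.8130
Result: 101753.9975 cycles/mm


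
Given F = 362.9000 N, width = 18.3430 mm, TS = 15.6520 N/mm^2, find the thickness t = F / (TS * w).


Formula: t = F / (TS * w)
Substituting: t = 362.9000 / (15.6520 * 18.3430)
Result: 1.2640 mm


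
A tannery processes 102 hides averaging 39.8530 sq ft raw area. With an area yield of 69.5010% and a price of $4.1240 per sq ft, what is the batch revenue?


Raw_total = N * avg_area = 102 * 39.8530 = 4065.0060 sq ft
Finished = Raw_total * yield / 100 = 4065.0060 * 69.5010 / 100 = 2825.2198 sq ft
Value = Finished * price = 2825.2198 * 4.1240 = 11651.2065 $


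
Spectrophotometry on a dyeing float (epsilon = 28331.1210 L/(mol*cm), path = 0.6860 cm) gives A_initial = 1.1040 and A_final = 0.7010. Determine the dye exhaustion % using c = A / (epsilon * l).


c_initial = A_i / (epsilon * l) = 1.1040 / (28331.1210 * 0.6860) = 5.6804e-05 mol/L
c_final = A_f / (epsilon * l) = 0.7010 / (28331.1210 * 0.6860) = 3.6069e-05 mol/L
Exhaustion = (c_initial - c_final) / c_initial * 100 = (5.6804e-05 - 3.6069e-05) / 5.6804e-05 * 100 = 36.5036 %


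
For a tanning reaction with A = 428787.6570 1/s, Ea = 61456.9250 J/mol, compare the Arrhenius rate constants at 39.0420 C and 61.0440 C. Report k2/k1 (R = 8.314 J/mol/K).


T1 = 39.0420 + 273.15 = 312.1920 K; T2 = 61.0440 + 273.15 = 334.1940 K
k1 = A * exp(-Ea/(R*T1)) = 428787.6570 * exp(-61456.9250/(8.314*312.1920)) = 2.2344e-05 1/s
k2 = A * exp(-Ea/(R*T2)) = 428787.6570 * exp(-61456.9250/(8.314*334.1940)) = 1.0621e-04 1/s
k2/k1 = 1.0621e-04 / 2.2344e-05 = 4.7533


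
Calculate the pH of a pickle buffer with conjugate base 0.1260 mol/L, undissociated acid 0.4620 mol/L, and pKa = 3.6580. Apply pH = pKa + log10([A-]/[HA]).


ratio = [A-] / [HA] = 0.1260 / 0.4620 = 0.2727
log10(ratio) = -0.5643
pH = pKa + log10(ratio) = 3.6580 - 0.5643 = 3.0937


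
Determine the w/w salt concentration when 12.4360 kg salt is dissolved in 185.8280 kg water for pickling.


Formula: Conc = salt / (water + salt) * 100
Substituting: Conc = 12.4360 / (185.8280 + 12.4360) * 100
Result: 6.2724 %


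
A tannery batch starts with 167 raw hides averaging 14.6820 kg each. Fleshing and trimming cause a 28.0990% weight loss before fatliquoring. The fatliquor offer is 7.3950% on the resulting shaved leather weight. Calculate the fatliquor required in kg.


Total_raw = N * avg_wt = 167 * 14.6820 = 2451.8940 kg
Substrate = Total_raw * (1 - loss/100) = 2451.8940 * (1 - 28.0990/100) = 1762.9363 kg
Fat = Substrate * pct / 100 = 1762.9363 * 7.3950 / 100 = 130.3691 kg


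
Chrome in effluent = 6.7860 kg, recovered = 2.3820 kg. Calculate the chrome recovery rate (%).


Formula: Recovery = recovered / input * 100
Substituting: Recovery = 2.3820 / 6.7860 * 100
Result: 35.1017 %


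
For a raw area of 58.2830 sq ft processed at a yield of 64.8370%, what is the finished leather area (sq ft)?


Formula: finished = raw * yield / 100
Substituting: finished = 58.2830 * 64.8370 / 100
Result: 37.7889 sq ft


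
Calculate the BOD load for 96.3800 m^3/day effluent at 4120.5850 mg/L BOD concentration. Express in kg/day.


Formula: BOD_load = volume * conc / 1000
Substituting: BOD_load = 96.3800 * 4120.5850 / 1000
Result: 397.1420 kg/day


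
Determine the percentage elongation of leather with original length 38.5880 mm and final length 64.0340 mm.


Formula: Elongation = (Lf - L0) / L0 * 100
Substituting: Elongation = (64.0340 - 38.5880) / 38.5880 * 100
Result: 65.9428 %


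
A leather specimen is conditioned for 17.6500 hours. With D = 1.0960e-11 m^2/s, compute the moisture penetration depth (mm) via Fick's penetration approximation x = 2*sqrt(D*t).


t = 17.6500 hr * 3600 = 63540.0000 s
D * t = 1.0960e-11 * 63540.0000 = 6.9640e-07
x = 2 * sqrt(D*t) = 2 * sqrt(6.9640e-07) = 0.00166901 m = 1.6690 mm


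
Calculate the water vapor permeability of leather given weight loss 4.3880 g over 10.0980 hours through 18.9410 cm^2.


Formula: WVP = loss / (area * time)
Substituting: WVP = 4.3880 / (18.9410 * 10.0980)
Result: 0.0229418 g/(cm^2*hr)


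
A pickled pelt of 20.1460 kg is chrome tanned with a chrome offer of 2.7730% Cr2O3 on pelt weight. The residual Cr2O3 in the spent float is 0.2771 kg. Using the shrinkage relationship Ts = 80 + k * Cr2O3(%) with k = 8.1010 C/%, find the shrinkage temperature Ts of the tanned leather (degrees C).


Offered = pelt * offer_pct / 100 = 20.1460 * 2.7730 / 100 = 0.5586 kg
Uptake = offered - residual = 0.5586 - 0.2771 = 0.2815 kg
Cr2O3% on pelt = uptake / pelt * 100 = 0.2815 / 20.1460 * 100 = 1.3975 %
Ts = 80 + k * Cr2O3% = 80 + 8.1010 * 1.3975 = 91.3215 C


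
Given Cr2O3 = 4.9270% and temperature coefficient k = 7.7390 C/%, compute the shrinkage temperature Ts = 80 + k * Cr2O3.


Formula: Ts = 80 + k * Cr2O3
Substituting: Ts = 80 + 7.7390 * 4.9270
Result: 118.1301 C


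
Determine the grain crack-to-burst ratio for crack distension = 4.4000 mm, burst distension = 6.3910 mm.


Formula: Ratio = crack / burst
Substituting: Ratio = 4.4000 / 6.3910
Result: 0.6885


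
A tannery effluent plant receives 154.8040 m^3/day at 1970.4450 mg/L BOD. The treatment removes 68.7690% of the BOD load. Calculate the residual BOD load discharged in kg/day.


Load_in = volume * conc / 1000 = 154.8040 * 1970.4450 / 1000 = 305.0328 kg/day
Removed = Load_in * eff / 100 = 305.0328 * 68.7690 / 100 = 209.7680 kg/day
Load_out = Load_in - Removed = 305.0328 - 209.7680 = 95.2648 kg/day


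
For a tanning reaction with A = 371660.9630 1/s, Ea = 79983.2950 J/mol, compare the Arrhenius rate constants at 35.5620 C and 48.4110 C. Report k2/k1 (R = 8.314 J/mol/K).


T1 = 35.5620 + 273.15 = 308.7120 K; T2 = 48.4110 + 273.15 = 321.5610 K
k1 = A * exp(-Ea/(R*T1)) = 371660.9630 * exp(-79983.2950/(8.314*308.7120)) = 1.0873e-08 1/s
k2 = A * exp(-Ea/(R*T2)) = 371660.9630 * exp(-79983.2950/(8.314*321.5610)) = 3.7768e-08 1/s
k2/k1 = 3.7768e-08 / 1.0873e-08 = 3.4737


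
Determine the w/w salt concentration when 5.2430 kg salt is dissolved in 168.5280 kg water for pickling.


Formula: Conc = salt / (water + salt) * 100
Substituting: Conc = 5.2430 / (168.5280 + 5.2430) * 100
Result: 3.0172 %


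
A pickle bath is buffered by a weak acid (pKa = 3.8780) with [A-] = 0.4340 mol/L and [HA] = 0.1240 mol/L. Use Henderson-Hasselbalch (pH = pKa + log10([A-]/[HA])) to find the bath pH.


ratio = [A-] / [HA] = 0.4340 / 0.1240 = 3.5000
log10(ratio) = 0.5441
pH = pKa + log10(ratio) = 3.8780 + 0.5441 = 4.4221


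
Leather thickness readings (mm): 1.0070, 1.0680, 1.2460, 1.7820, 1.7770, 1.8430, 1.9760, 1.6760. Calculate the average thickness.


Formula: Average = sum / n
Substituting: Average = 12.3750 / 8
Result: 1.5469 mm


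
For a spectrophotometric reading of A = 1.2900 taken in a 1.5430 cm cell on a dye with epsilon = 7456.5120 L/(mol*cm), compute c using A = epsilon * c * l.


Formula: c = A / (epsilon * l)
Substituting: c = 1.2900 / (7456.5120 * 1.5430)
Result: 1.1212e-04 mol/L


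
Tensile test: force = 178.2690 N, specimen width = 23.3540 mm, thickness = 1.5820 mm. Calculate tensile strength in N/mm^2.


Formula: TS = force / (width * thickness)
Substituting: TS = 178.2690 / (23.3540 * 1.5820)
Result: 4.8251 N/mm^2


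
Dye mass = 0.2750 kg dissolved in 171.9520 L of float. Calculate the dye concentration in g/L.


Formula: Conc = dye_mass(kg) / volume(L) * 1000
Substituting: Conc = 0.2750 / 171.9520 * 1000
Result: 1.5993 g/L


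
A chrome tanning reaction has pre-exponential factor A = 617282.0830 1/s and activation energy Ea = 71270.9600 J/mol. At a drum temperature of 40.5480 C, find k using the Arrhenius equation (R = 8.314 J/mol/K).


T_K = T_C + 273.15 = 40.5480 + 273.15 = 313.6980 K
exponent = -Ea / (R * T_K) = -71270.9600 / (8.314 * 313.6980) = -27.3269
k = A * exp(exponent) = 617282.0830 * exp(-27.3269) = 8.3666e-07 1/s


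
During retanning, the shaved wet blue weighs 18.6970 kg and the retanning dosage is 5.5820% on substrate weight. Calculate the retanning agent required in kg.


Formula: Retan = substrate * pct / 100
Substituting: Retan = 18.6970 * 5.5820 / 100
Result: 1.0437 kg
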